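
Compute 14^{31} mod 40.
24

Using successive squaring:
Binary expansion of 31: 11111
Powers of 14 mod 40 (each is the square of the previous):
  14^1 ≡ 14 (mod 40)
  14^2 ≡ 14² = 196 ≡ 36 (mod 40)
  14^4 ≡ 36² = 1296 ≡ 16 (mod 40)
  14^8 ≡ 16² = 256 ≡ 16 (mod 40)
  14^16 ≡ 16² = 256 ≡ 16 (mod 40)
31 = 16 + 8 + 4 + 2 + 1, so 14^31 = 14^16 × 14^8 × 14^4 × 14^2 × 14^1 ≡ 16 × 16 × 16 × 36 × 14 (mod 40)
Multiplying step by step:
  16 × 16 = 256 ≡ 16 (mod 40)
  16 × 16 = 256 ≡ 16 (mod 40)
  16 × 36 = 576 ≡ 16 (mod 40)
  16 × 14 = 224 ≡ 24 (mod 40)
Result: 14^31 ≡ 24 (mod 40)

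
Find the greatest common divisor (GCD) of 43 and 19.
1

Using the Euclidean algorithm:
43 = 2 × 19 + 5
19 = 3 × 5 + 4
5 = 1 × 4 + 1
4 = 4 × 1 + 0

GCD(43, 19) = 1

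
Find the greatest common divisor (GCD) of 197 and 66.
1

Using the Euclidean algorithm:
197 = 2 × 66 + 65
66 = 1 × 65 + 1
65 = 65 × 1 + 0

GCD(197, 66) = 1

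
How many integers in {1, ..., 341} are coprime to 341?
300

Prime factorization: 341 = 11 × 31
Using the formula φ(n) = n × Π(1 - 1/p) for each prime factor p:
φ(341) = 341 × (1 - 1/11) × (1 - 1/31)
φ(341) = 300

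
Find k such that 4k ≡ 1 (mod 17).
4^(-1) ≡ 13 (mod 17). Verification: 4 × 13 = 52 ≡ 1 (mod 17)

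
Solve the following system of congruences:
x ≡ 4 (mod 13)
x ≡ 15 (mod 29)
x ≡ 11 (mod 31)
9962

Using the Chinese Remainder Theorem:
M = product of moduli = 11687
For equation 1: M_1 = 899, 899 ≡ 2 (mod 13), inverse of 899 mod 13 is 7 (check: 2 × 7 = 14 ≡ 1 (mod 13))
For equation 2: M_2 = 403, 403 ≡ 26 (mod 29), inverse of 403 mod 29 is 19 (check: 26 × 19 = 494 ≡ 1 (mod 29))
For equation 3: M_3 = 377, 377 ≡ 5 (mod 31), inverse of 377 mod 31 is 25 (check: 5 × 25 = 125 ≡ 1 (mod 31))
Combine: x ≡ Σ r_i×M_i×(M_i⁻¹ mod m_i) = 4×899×7 + 15×403×19 + 11×377×25 = 25172 + 114855 + 103675 = 243702
243702 mod 11687 = 9962
x ≡ 9962 (mod 11687)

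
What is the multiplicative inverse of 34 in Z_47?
18

Using Extended Euclidean Algorithm:
gcd(34, 47) = 1
Bezout coefficients: 34 × 18 + 47 × -13 = 1
So 34 × 18 ≡ 1 (mod 47)
The inverse is 18 mod 47 = 18
Verification: 34 × 18 = 612 = 13 × 47 + 1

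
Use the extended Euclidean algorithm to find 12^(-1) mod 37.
Extended GCD: 12(-3) + 37(1) = 1. So 12^(-1) ≡ 34 ≡ 34 (mod 37). Verify: 12 × 34 = 408 ≡ 1 (mod 37)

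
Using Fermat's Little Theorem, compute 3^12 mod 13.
By Fermat's Little Theorem, 3^{12} ≡ 1 (mod 13) since 13 is prime and gcd(3, 13) = 1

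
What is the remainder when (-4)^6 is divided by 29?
(-4) ≡ 25 (mod 29). 6 = 4 + 2 (binary 110). Repeated squaring mod 29: 25^1 ≡ 25; 25^2 ≡ 25² = 625 ≡ 16; 25^4 ≡ 16² = 256 ≡ 24. Multiply: (-4)^6 ≡ 25^4 × 25^2 ≡ 24 × 16 (mod 29): 24 × 16 = 384 ≡ 7. So (-4)^6 ≡ 7 (mod 29).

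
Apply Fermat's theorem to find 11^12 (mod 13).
By Fermat's Little Theorem, 11^{12} ≡ 1 (mod 13) since 13 is prime and gcd(11, 13) = 1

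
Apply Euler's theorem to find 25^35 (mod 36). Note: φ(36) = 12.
By Euler: 25^{12} ≡ 1 (mod 36) since gcd(25, 36) = 1. 35 = 2×12 + 11. So 25^{35} ≡ 25^{11} ≡ 13 (mod 36)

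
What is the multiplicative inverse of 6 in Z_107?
18

Using Extended Euclidean Algorithm:
gcd(6, 107) = 1
Bezout coefficients: 6 × 18 + 107 × -1 = 1
So 6 × 18 ≡ 1 (mod 107)
The inverse is 18 mod 107 = 18
Verification: 6 × 18 = 108 = 1 × 107 + 1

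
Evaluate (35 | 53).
(35/53) = 35^{26} mod 53 = -1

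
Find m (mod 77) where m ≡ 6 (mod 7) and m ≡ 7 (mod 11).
M = 7 × 11 = 77. M₁ = 11, y₁ ≡ 2 (mod 7). M₂ = 7, y₂ ≡ 8 (mod 11). m = 6×11×2 + 7×7×8 ≡ 62 (mod 77)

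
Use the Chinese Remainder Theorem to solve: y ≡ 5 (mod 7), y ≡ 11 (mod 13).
M = 7 × 13 = 91. M₁ = 13, y₁ ≡ 6 (mod 7). M₂ = 7, y₂ ≡ 2 (mod 13). y = 5×13×6 + 11×7×2 ≡ 89 (mod 91)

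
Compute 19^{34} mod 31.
28

Using successive squaring:
Binary expansion of 34: 100010
Powers of 19 mod 31 (each is the square of the previous):
  19^1 ≡ 19 (mod 31)
  19^2 ≡ 19² = 361 ≡ 20 (mod 31)
  19^4 ≡ 20² = 400 ≡ 28 (mod 31)
  19^8 ≡ 28² = 784 ≡ 9 (mod 31)
  19^16 ≡ 9² = 81 ≡ 19 (mod 31)
  19^32 ≡ 19² = 361 ≡ 20 (mod 31)
34 = 32 + 2, so 19^34 = 19^32 × 19^2 ≡ 20 × 20 (mod 31)
Multiplying step by step:
  20 × 20 = 400 ≡ 28 (mod 31)
Result: 19^34 ≡ 28 (mod 31)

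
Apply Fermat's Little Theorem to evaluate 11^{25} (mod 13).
11

By Fermat's Little Theorem, a^(p-1) ≡ 1 (mod p) for prime p and gcd(a, p) = 1
Here p = 13, so 11^12 ≡ 1 (mod 13)
We can reduce the exponent: 25 mod 12 = 1
So 11^25 ≡ 11^1 (mod 13)
Computing: 11^1 mod 13 = 11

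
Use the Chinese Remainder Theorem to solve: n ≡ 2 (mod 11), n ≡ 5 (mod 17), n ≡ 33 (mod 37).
5139

Using the Chinese Remainder Theorem:
M = product of moduli = 6919
For equation 1: M_1 = 629, 629 ≡ 2 (mod 11), inverse of 629 mod 11 is 6 (check: 2 × 6 = 12 ≡ 1 (mod 11))
For equation 2: M_2 = 407, 407 ≡ 16 (mod 17), inverse of 407 mod 17 is 16 (check: 16 × 16 = 256 ≡ 1 (mod 17))
For equation 3: M_3 = 187, 187 ≡ 2 (mod 37), inverse of 187 mod 37 is 19 (check: 2 × 19 = 38 ≡ 1 (mod 37))
Combine: n ≡ Σ r_i×M_i×(M_i⁻¹ mod m_i) = 2×629×6 + 5×407×16 + 33×187×19 = 7548 + 32560 + 117249 = 157357
157357 mod 6919 = 5139
n ≡ 5139 (mod 6919)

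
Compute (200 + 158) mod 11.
6

(200 + 158) = 358
358 mod 11 = 6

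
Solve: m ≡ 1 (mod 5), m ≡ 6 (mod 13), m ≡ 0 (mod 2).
M = 5 × 13 × 2 = 130. M₁ = 26, y₁ ≡ 1 (mod 5). M₂ = 10, y₂ ≡ 4 (mod 13). M₃ = 65, y₃ ≡ 1 (mod 2). m = 1×26×1 + 6×10×4 + 0×65×1 ≡ 6 (mod 130)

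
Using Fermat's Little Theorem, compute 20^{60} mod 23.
13

By Fermat's Little Theorem, a^(p-1) ≡ 1 (mod p) for prime p and gcd(a, p) = 1
Here p = 23, so 20^22 ≡ 1 (mod 23)
We can reduce the exponent: 60 mod 22 = 16
So 20^60 ≡ 20^16 (mod 23)
Computing: 20^16 mod 23 = 13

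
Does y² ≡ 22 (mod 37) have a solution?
By Euler's criterion: 22^{18} ≡ 36 (mod 37). Since this equals -1 (≡ 36), 22 is not a QR.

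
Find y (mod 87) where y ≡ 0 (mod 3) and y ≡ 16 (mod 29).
M = 3 × 29 = 87. M₁ = 29, y₁ ≡ 2 (mod 3). M₂ = 3, y₂ ≡ 10 (mod 29). y = 0×29×2 + 16×3×10 ≡ 45 (mod 87)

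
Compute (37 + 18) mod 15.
10

(37 + 18) = 55
55 mod 15 = 10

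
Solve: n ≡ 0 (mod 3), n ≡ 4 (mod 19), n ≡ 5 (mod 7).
M = 3 × 19 × 7 = 399. M₁ = 133, y₁ ≡ 1 (mod 3). M₂ = 21, y₂ ≡ 10 (mod 19). M₃ = 57, y₃ ≡ 1 (mod 7). n = 0×133×1 + 4×21×10 + 5×57×1 ≡ 327 (mod 399)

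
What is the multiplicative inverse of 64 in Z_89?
64^(-1) ≡ 32 (mod 89). Verification: 64 × 32 = 2048 ≡ 1 (mod 89)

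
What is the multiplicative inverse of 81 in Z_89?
81^(-1) ≡ 11 (mod 89). Verification: 81 × 11 = 891 ≡ 1 (mod 89)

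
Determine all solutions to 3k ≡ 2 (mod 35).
24

Since gcd(3, 35) = 1 divides 2, a solution exists.
Multiply both sides by the inverse of 3 mod 35:
  3^(-1) mod 35 = 12
  x ≡ 12 × 2 ≡ 24 ≡ 24 (mod 35)
Verification: 3 × 24 = 72 = 2 × 35 + 2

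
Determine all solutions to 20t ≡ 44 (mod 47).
21

Since gcd(20, 47) = 1 divides 44, a solution exists.
Multiply both sides by the inverse of 20 mod 47:
  20^(-1) mod 47 = 40
  x ≡ 40 × 44 ≡ 1760 ≡ 21 (mod 47)
Verification: 20 × 21 = 420 = 8 × 47 + 44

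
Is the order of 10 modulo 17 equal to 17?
No, the actual order is 16, not 17.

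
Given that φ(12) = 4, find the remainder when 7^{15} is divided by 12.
By Euler: 7^{4} ≡ 1 (mod 12) since gcd(7, 12) = 1. 15 = 3×4 + 3. So 7^{15} ≡ 7^{3} ≡ 7 (mod 12)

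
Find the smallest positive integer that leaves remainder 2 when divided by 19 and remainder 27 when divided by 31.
M = 19 × 31 = 589. M₁ = 31, y₁ ≡ 8 (mod 19). M₂ = 19, y₂ ≡ 18 (mod 31). k = 2×31×8 + 27×19×18 ≡ 306 (mod 589). The smallest positive such number is 306.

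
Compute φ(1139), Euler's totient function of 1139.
1056

Prime factorization: 1139 = 17 × 67
Using the formula φ(n) = n × Π(1 - 1/p) for each prime factor p:
φ(1139) = 1139 × (1 - 1/17) × (1 - 1/67)
φ(1139) = 1056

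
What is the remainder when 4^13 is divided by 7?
Using Fermat: 4^{6} ≡ 1 (mod 7). 13 ≡ 1 (mod 6). So 4^{13} ≡ 4^{1} ≡ 4 (mod 7)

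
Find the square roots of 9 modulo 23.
The square roots of 9 mod 23 are 3 and 20. Verify: 3² = 9 ≡ 9 (mod 23)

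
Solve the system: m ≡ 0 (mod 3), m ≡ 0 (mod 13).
M = 3 × 13 = 39. M₁ = 13, y₁ ≡ 1 (mod 3). M₂ = 3, y₂ ≡ 9 (mod 13). m = 0×13×1 + 0×3×9 ≡ 0 (mod 39)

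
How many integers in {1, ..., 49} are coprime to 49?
42

Prime factorization: 49 = 7^2
Using the formula φ(n) = n × Π(1 - 1/p) for each prime factor p:
φ(49) = 49 × (1 - 1/7)
φ(49) = 42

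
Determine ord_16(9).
Powers of 9 mod 16: 9^1≡9, 9^2≡1. Order = 2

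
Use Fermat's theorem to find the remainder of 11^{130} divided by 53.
1

By Fermat's Little Theorem, a^(p-1) ≡ 1 (mod p) for prime p and gcd(a, p) = 1
Here p = 53, so 11^52 ≡ 1 (mod 53)
We can reduce the exponent: 130 mod 52 = 26
So 11^130 ≡ 11^26 (mod 53)
Computing: 11^26 mod 53 = 1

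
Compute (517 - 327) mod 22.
14

(517 - 327) = 190
190 mod 22 = 14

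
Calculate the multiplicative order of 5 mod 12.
Powers of 5 mod 12: 5^1≡5, 5^2≡1. Order = 2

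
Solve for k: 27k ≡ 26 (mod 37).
27

Since gcd(27, 37) = 1 divides 26, a solution exists.
Multiply both sides by the inverse of 27 mod 37:
  27^(-1) mod 37 = 11
  x ≡ 11 × 26 ≡ 286 ≡ 27 (mod 37)
Verification: 27 × 27 = 729 = 19 × 37 + 26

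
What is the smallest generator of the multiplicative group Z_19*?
p - 1 = 18 has prime divisors 2, 3. h is a primitive root mod 19 iff h^(18/q) ≢ 1 (mod 19) for each such q.
h = 2: 2^9 ≡ 18, 2^6 ≡ 7 (mod 19); none is 1, so 2 has order 18 and is a primitive root.
The smallest primitive root mod 19 is g = 2.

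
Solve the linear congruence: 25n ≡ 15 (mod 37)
8

Since gcd(25, 37) = 1 divides 15, a solution exists.
Multiply both sides by the inverse of 25 mod 37:
  25^(-1) mod 37 = 3
  x ≡ 3 × 15 ≡ 45 ≡ 8 (mod 37)
Verification: 25 × 8 = 200 = 5 × 37 + 15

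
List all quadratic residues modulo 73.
QRs mod 73: {1, 2, 3, 4, 6, 8, 9, 12, 16, 18, 19, 23, 24, 25, 27, 32, 35, 36, 37, 38, 41, 46, 48, 49, 50, 54, 55, 57, 61, 64, 65, 67, 69, 70, 71, 72}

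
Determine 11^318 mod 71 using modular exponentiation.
Using Fermat: 11^{70} ≡ 1 (mod 71). 318 ≡ 38 (mod 70). So 11^{318} ≡ 11^{38} ≡ 18 (mod 71)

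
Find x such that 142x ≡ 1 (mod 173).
142^(-1) ≡ 106 (mod 173). Verification: 142 × 106 = 15052 ≡ 1 (mod 173)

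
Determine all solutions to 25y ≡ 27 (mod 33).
9

Since gcd(25, 33) = 1 divides 27, a solution exists.
Multiply both sides by the inverse of 25 mod 33:
  25^(-1) mod 33 = 4
  x ≡ 4 × 27 ≡ 108 ≡ 9 (mod 33)
Verification: 25 × 9 = 225 = 6 × 33 + 27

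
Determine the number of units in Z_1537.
1456

Prime factorization: 1537 = 29 × 53
Using the formula φ(n) = n × Π(1 - 1/p) for each prime factor p:
φ(1537) = 1537 × (1 - 1/29) × (1 - 1/53)
φ(1537) = 1456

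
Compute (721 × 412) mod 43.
8

(721 × 412) = 297052
297052 mod 43 = 8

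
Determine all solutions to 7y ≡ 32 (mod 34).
24

Since gcd(7, 34) = 1 divides 32, a solution exists.
Multiply both sides by the inverse of 7 mod 34:
  7^(-1) mod 34 = 5
  x ≡ 5 × 32 ≡ 160 ≡ 24 (mod 34)
Verification: 7 × 24 = 168 = 4 × 34 + 32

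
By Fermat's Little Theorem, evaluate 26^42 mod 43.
By Fermat's Little Theorem, 26^{42} ≡ 1 (mod 43) since 43 is prime and gcd(26, 43) = 1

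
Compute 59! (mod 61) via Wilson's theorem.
(60)! = (59)! × (60) ≡ -1 (mod 61). So (59)! ≡ -1 × (60)^(-1) ≡ (-1)×(-1) = 1 (mod 61)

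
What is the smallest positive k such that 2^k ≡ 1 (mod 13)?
Powers of 2 mod 13: 2^1≡2, 2^2≡4, 2^3≡8, 2^4≡3, 2^5≡6, 2^6≡12, 2^7≡11, 2^8≡9, 2^9≡5, 2^10≡10, 2^11≡7, 2^12≡1. Order = 12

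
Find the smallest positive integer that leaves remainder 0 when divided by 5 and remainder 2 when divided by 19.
M = 5 × 19 = 95. M₁ = 19, y₁ ≡ 4 (mod 5). M₂ = 5, y₂ ≡ 4 (mod 19). n = 0×19×4 + 2×5×4 ≡ 40 (mod 95). The smallest positive such number is 40.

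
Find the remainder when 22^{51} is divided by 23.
By Fermat: 22^{22} ≡ 1 (mod 23). 51 = 2×22 + 7. So 22^{51} ≡ 22^{7} ≡ 22 (mod 23)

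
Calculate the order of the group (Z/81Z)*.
54

Prime factorization: 81 = 3^4
Using the formula φ(n) = n × Π(1 - 1/p) for each prime factor p:
φ(81) = 81 × (1 - 1/3)
φ(81) = 54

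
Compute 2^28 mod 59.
Using repeated squaring. 28 = 16 + 8 + 4 (binary 11100). Repeated squaring mod 59: 2^1 ≡ 2; 2^2 ≡ 2² = 4 ≡ 4; 2^4 ≡ 4² = 16 ≡ 16; 2^8 ≡ 16² = 256 ≡ 20; 2^16 ≡ 20² = 400 ≡ 46. Multiply: 2^28 = 2^16 × 2^8 × 2^4 ≡ 46 × 20 × 16 (mod 59): 46 × 20 = 920 ≡ 35; 35 × 16 = 560 ≡ 29. So 2^28 ≡ 29 (mod 59).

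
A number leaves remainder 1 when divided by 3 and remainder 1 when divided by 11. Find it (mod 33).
M = 3 × 11 = 33. M₁ = 11, y₁ ≡ 2 (mod 3). M₂ = 3, y₂ ≡ 4 (mod 11). n = 1×11×2 + 1×3×4 ≡ 1 (mod 33)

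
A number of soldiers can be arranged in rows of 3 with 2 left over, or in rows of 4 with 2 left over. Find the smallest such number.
M = 3 × 4 = 12. M₁ = 4, y₁ ≡ 1 (mod 3). M₂ = 3, y₂ ≡ 3 (mod 4). r = 2×4×1 + 2×3×3 ≡ 2 (mod 12). The smallest positive such number is 2.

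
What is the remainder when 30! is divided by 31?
By Wilson's theorem, (30)! ≡ -1 ≡ 30 (mod 31)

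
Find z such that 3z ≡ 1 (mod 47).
3^(-1) ≡ 16 (mod 47). Verification: 3 × 16 = 48 ≡ 1 (mod 47)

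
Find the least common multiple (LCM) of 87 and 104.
9048

First find GCD(87, 104) using the Euclidean algorithm:
87 = 0 × 104 + 87
104 = 1 × 87 + 17
87 = 5 × 17 + 2
17 = 8 × 2 + 1
2 = 2 × 1 + 0
GCD(87, 104) = 1

LCM formula: LCM(a, b) = (a × b) / GCD(a, b)
LCM(87, 104) = (87 × 104) / 1
LCM(87, 104) = 9048 / 1
LCM(87, 104) = 9048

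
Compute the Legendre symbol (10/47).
(10/47) = 10^{23} mod 47 = -1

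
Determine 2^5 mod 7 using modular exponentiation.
5 = 4 + 1 (binary 101). Repeated squaring mod 7: 2^1 ≡ 2; 2^2 ≡ 2² = 4 ≡ 4; 2^4 ≡ 4² = 16 ≡ 2. Multiply: 2^5 = 2^4 × 2^1 ≡ 2 × 2 (mod 7): 2 × 2 = 4 ≡ 4. So 2^5 ≡ 4 (mod 7).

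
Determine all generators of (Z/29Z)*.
Primitive roots mod 29: {2, 3, 8, 10, 11, 14, 15, 18, 19, 21, 26, 27}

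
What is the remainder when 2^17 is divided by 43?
Using repeated squaring. 17 = 16 + 1 (binary 10001). Repeated squaring mod 43: 2^1 ≡ 2; 2^2 ≡ 2² = 4 ≡ 4; 2^4 ≡ 4² = 16 ≡ 16; 2^8 ≡ 16² = 256 ≡ 41; 2^16 ≡ 41² = 1681 ≡ 4. Multiply: 2^17 = 2^16 × 2^1 ≡ 4 × 2 (mod 43): 4 × 2 = 8 ≡ 8. So 2^17 ≡ 8 (mod 43).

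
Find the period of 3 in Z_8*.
Powers of 3 mod 8: 3^1≡3, 3^2≡1. Order = 2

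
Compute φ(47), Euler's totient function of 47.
46

Prime factorization: 47 = 47
Using the formula φ(n) = n × Π(1 - 1/p) for each prime factor p:
φ(47) = 47 × (1 - 1/47)
φ(47) = 46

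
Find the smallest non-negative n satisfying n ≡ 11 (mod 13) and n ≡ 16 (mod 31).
M = 13 × 31 = 403. M₁ = 31, y₁ ≡ 8 (mod 13). M₂ = 13, y₂ ≡ 12 (mod 31). n = 11×31×8 + 16×13×12 ≡ 388 (mod 403)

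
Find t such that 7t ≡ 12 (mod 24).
12

Since gcd(7, 24) = 1 divides 12, a solution exists.
Multiply both sides by the inverse of 7 mod 24:
  7^(-1) mod 24 = 7
  x ≡ 7 × 12 ≡ 84 ≡ 12 (mod 24)
Verification: 7 × 12 = 84 = 3 × 24 + 12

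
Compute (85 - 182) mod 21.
8

(85 - 182) = -97
-97 mod 21 = 8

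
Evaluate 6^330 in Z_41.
Using Fermat: 6^{40} ≡ 1 (mod 41). 330 ≡ 10 (mod 40). So 6^{330} ≡ 6^{10} ≡ 32 (mod 41)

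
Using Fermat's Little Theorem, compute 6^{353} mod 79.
43

By Fermat's Little Theorem, a^(p-1) ≡ 1 (mod p) for prime p and gcd(a, p) = 1
Here p = 79, so 6^78 ≡ 1 (mod 79)
We can reduce the exponent: 353 mod 78 = 41
So 6^353 ≡ 6^41 (mod 79)
Computing: 6^41 mod 79 = 43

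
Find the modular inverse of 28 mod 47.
28^(-1) ≡ 42 (mod 47). Verification: 28 × 42 = 1176 ≡ 1 (mod 47)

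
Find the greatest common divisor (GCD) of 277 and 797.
1

Using the Euclidean algorithm:
277 = 0 × 797 + 277
797 = 2 × 277 + 243
277 = 1 × 243 + 34
243 = 7 × 34 + 5
34 = 6 × 5 + 4
5 = 1 × 4 + 1
4 = 4 × 1 + 0

GCD(277, 797) = 1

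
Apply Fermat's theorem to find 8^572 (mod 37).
By Fermat: 8^{36} ≡ 1 (mod 37). 572 ≡ 32 (mod 36). So 8^{572} ≡ 8^{32} ≡ 10 (mod 37)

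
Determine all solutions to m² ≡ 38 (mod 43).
The square roots of 38 mod 43 are 9 and 34. Verify: 9² = 81 ≡ 38 (mod 43)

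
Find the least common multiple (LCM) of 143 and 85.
12155

First find GCD(143, 85) using the Euclidean algorithm:
143 = 1 × 85 + 58
85 = 1 × 58 + 27
58 = 2 × 27 + 4
27 = 6 × 4 + 3
4 = 1 × 3 + 1
3 = 3 × 1 + 0
GCD(143, 85) = 1

LCM formula: LCM(a, b) = (a × b) / GCD(a, b)
LCM(143, 85) = (143 × 85) / 1
LCM(143, 85) = 12155 / 1
LCM(143, 85) = 12155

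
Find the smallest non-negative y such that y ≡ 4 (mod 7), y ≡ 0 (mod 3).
18

Using the Chinese Remainder Theorem:
M = product of moduli = 21
For equation 1: M_1 = 3, 3 ≡ 3 (mod 7), inverse of 3 mod 7 is 5 (check: 3 × 5 = 15 ≡ 1 (mod 7))
For equation 2: M_2 = 7, 7 ≡ 1 (mod 3), inverse of 7 mod 3 is 1 (check: 1 × 1 = 1 ≡ 1 (mod 3))
Combine: y ≡ Σ r_i×M_i×(M_i⁻¹ mod m_i) = 4×3×5 + 0×7×1 = 60 + 0 = 60
60 mod 21 = 18
y ≡ 18 (mod 21)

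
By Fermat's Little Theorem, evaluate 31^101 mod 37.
By Fermat: 31^{36} ≡ 1 (mod 37). 101 = 2×36 + 29. So 31^{101} ≡ 31^{29} ≡ 31 (mod 37)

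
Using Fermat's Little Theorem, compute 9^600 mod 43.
By Fermat: 9^{42} ≡ 1 (mod 43). 600 ≡ 12 (mod 42). So 9^{600} ≡ 9^{12} ≡ 16 (mod 43)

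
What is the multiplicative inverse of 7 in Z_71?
61

Using Extended Euclidean Algorithm:
gcd(7, 71) = 1
Bezout coefficients: 7 × -10 + 71 × 1 = 1
So 7 × -10 ≡ 1 (mod 71)
The inverse is -10 mod 71 = 61
Verification: 7 × 61 = 427 = 6 × 71 + 1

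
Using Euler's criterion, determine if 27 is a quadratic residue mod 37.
By Euler's criterion: 27^{18} ≡ 1 (mod 37). Since this equals 1, 27 is a QR.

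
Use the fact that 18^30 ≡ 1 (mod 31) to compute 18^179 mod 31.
By Fermat: 18^{30} ≡ 1 (mod 31). 179 = 5×30 + 29. So 18^{179} ≡ 18^{29} ≡ 19 (mod 31)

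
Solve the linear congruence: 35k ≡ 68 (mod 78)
22

Since gcd(35, 78) = 1 divides 68, a solution exists.
Multiply both sides by the inverse of 35 mod 78:
  35^(-1) mod 78 = 29
  x ≡ 29 × 68 ≡ 1972 ≡ 22 (mod 78)
Verification: 35 × 22 = 770 = 9 × 78 + 68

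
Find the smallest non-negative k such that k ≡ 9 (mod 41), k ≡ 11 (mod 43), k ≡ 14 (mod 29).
3494

Using the Chinese Remainder Theorem:
M = product of moduli = 51127
For equation 1: M_1 = 1247, 1247 ≡ 17 (mod 41), inverse of 1247 mod 41 is 29 (check: 17 × 29 = 493 ≡ 1 (mod 41))
For equation 2: M_2 = 1189, 1189 ≡ 28 (mod 43), inverse of 1189 mod 43 is 20 (check: 28 × 20 = 560 ≡ 1 (mod 43))
For equation 3: M_3 = 1763, 1763 ≡ 23 (mod 29), inverse of 1763 mod 29 is 24 (check: 23 × 24 = 552 ≡ 1 (mod 29))
Combine: k ≡ Σ r_i×M_i×(M_i⁻¹ mod m_i) = 9×1247×29 + 11×1189×20 + 14×1763×24 = 325467 + 261580 + 592368 = 1179415
1179415 mod 51127 = 3494
k ≡ 3494 (mod 51127)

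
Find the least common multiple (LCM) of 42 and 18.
126

First find GCD(42, 18) using the Euclidean algorithm:
42 = 2 × 18 + 6
18 = 3 × 6 + 0
GCD(42, 18) = 6

LCM formula: LCM(a, b) = (a × b) / GCD(a, b)
LCM(42, 18) = (42 × 18) / 6
LCM(42, 18) = 756 / 6
LCM(42, 18) = 126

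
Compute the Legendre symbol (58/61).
(58/61) = 58^{30} mod 61 = 1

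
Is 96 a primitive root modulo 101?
No

To verify, check if 96^(100/q) ≢ 1 (mod 101) for each prime divisor q of 100
Divisors of 100 = 100: [1, 2, 4, 5, 10, 20, 25, 50, 100]
  96^(100/2) = 96^50 ≡ 1 (mod 101)
  96^(100/5) = 96^20 ≡ 84 (mod 101)
Conclusion: 96 is not a primitive root modulo 101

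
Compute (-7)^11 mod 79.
Using repeated squaring. (-7) ≡ 72 (mod 79). 11 = 8 + 2 + 1 (binary 1011). Repeated squaring mod 79: 72^1 ≡ 72; 72^2 ≡ 72² = 5184 ≡ 49; 72^4 ≡ 49² = 2401 ≡ 31; 72^8 ≡ 31² = 961 ≡ 13. Multiply: (-7)^11 ≡ 72^8 × 72^2 × 72^1 ≡ 13 × 49 × 72 (mod 79): 13 × 49 = 637 ≡ 5; 5 × 72 = 360 ≡ 44. So (-7)^11 ≡ 44 (mod 79).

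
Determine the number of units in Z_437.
396

Prime factorization: 437 = 19 × 23
Using the formula φ(n) = n × Π(1 - 1/p) for each prime factor p:
φ(437) = 437 × (1 - 1/19) × (1 - 1/23)
φ(437) = 396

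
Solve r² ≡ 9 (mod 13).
The square roots of 9 mod 13 are 3 and 10. Verify: 3² = 9 ≡ 9 (mod 13)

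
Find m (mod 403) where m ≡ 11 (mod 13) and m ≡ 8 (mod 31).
M = 13 × 31 = 403. M₁ = 31, y₁ ≡ 8 (mod 13). M₂ = 13, y₂ ≡ 12 (mod 31). m = 11×31×8 + 8×13×12 ≡ 349 (mod 403)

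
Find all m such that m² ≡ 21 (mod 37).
The square roots of 21 mod 37 are 13 and 24. Verify: 13² = 169 ≡ 21 (mod 37)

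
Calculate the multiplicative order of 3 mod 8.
Powers of 3 mod 8: 3^1≡3, 3^2≡1. Order = 2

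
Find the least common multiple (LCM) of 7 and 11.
77

First find GCD(7, 11) using the Euclidean algorithm:
7 = 0 × 11 + 7
11 = 1 × 7 + 4
7 = 1 × 4 + 3
4 = 1 × 3 + 1
3 = 3 × 1 + 0
GCD(7, 11) = 1

LCM formula: LCM(a, b) = (a × b) / GCD(a, b)
LCM(7, 11) = (7 × 11) / 1
LCM(7, 11) = 77 / 1
LCM(7, 11) = 77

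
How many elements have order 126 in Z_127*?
Number of primitive roots mod 127 = φ(126) = 36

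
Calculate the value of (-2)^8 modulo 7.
(-2) ≡ 5 (mod 7). 8 = 8 (binary 1000). Repeated squaring mod 7: 5^1 ≡ 5; 5^2 ≡ 5² = 25 ≡ 4; 5^4 ≡ 4² = 16 ≡ 2; 5^8 ≡ 2² = 4 ≡ 4. So (-2)^8 ≡ 4 (mod 7).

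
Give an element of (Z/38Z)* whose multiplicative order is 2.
37 has order 2 mod 38 since 37^{2} ≡ 1 (mod 38) and no smaller power works.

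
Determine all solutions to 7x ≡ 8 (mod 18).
14

Since gcd(7, 18) = 1 divides 8, a solution exists.
Multiply both sides by the inverse of 7 mod 18:
  7^(-1) mod 18 = 13
  x ≡ 13 × 8 ≡ 104 ≡ 14 (mod 18)
Verification: 7 × 14 = 98 = 5 × 18 + 8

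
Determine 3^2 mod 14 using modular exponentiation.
2 = 2 (binary 10). Repeated squaring mod 14: 3^1 ≡ 3; 3^2 ≡ 3² = 9 ≡ 9. So 3^2 ≡ 9 (mod 14).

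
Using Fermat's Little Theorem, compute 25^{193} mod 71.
5

By Fermat's Little Theorem, a^(p-1) ≡ 1 (mod p) for prime p and gcd(a, p) = 1
Here p = 71, so 25^70 ≡ 1 (mod 71)
We can reduce the exponent: 193 mod 70 = 53
So 25^193 ≡ 25^53 (mod 71)
Computing: 25^53 mod 71 = 5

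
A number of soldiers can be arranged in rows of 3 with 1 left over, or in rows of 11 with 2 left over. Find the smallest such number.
M = 3 × 11 = 33. M₁ = 11, y₁ ≡ 2 (mod 3). M₂ = 3, y₂ ≡ 4 (mod 11). m = 1×11×2 + 2×3×4 ≡ 13 (mod 33). The smallest positive such number is 13.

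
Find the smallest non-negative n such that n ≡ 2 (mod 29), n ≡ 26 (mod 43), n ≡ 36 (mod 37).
41994

Using the Chinese Remainder Theorem:
M = product of moduli = 46139
For equation 1: M_1 = 1591, 1591 ≡ 25 (mod 29), inverse of 1591 mod 29 is 7 (check: 25 × 7 = 175 ≡ 1 (mod 29))
For equation 2: M_2 = 1073, 1073 ≡ 41 (mod 43), inverse of 1073 mod 43 is 21 (check: 41 × 21 = 861 ≡ 1 (mod 43))
For equation 3: M_3 = 1247, 1247 ≡ 26 (mod 37), inverse of 1247 mod 37 is 10 (check: 26 × 10 = 260 ≡ 1 (mod 37))
Combine: n ≡ Σ r_i×M_i×(M_i⁻¹ mod m_i) = 2×1591×7 + 26×1073×21 + 36×1247×10 = 22274 + 585858 + 448920 = 1057052
1057052 mod 46139 = 41994
n ≡ 41994 (mod 46139)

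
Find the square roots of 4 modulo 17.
The square roots of 4 mod 17 are 2 and 15. Verify: 2² = 4 ≡ 4 (mod 17)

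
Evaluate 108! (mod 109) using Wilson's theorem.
By Wilson's theorem, (108)! ≡ -1 ≡ 108 (mod 109)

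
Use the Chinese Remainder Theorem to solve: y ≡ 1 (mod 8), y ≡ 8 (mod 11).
M = 8 × 11 = 88. M₁ = 11, y₁ ≡ 3 (mod 8). M₂ = 8, y₂ ≡ 7 (mod 11). y = 1×11×3 + 8×8×7 ≡ 41 (mod 88)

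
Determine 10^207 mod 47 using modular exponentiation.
Using Fermat: 10^{46} ≡ 1 (mod 47). 207 ≡ 23 (mod 46). So 10^{207} ≡ 10^{23} ≡ 46 (mod 47)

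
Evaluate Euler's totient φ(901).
832

Prime factorization: 901 = 17 × 53
Using the formula φ(n) = n × Π(1 - 1/p) for each prime factor p:
φ(901) = 901 × (1 - 1/17) × (1 - 1/53)
φ(901) = 832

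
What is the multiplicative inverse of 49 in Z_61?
49^(-1) ≡ 5 (mod 61). Verification: 49 × 5 = 245 ≡ 1 (mod 61)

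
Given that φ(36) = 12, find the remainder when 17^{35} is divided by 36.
By Euler: 17^{12} ≡ 1 (mod 36) since gcd(17, 36) = 1. 35 = 2×12 + 11. So 17^{35} ≡ 17^{11} ≡ 17 (mod 36)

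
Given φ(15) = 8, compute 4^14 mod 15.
By Euler: 4^{8} ≡ 1 (mod 15) since gcd(4, 15) = 1. 14 = 1×8 + 6. So 4^{14} ≡ 4^{6} ≡ 1 (mod 15)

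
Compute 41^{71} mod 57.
32

Using successive squaring:
Binary expansion of 71: 1000111
Powers of 41 mod 57 (each is the square of the previous):
  41^1 ≡ 41 (mod 57)
  41^2 ≡ 41² = 1681 ≡ 28 (mod 57)
  41^4 ≡ 28² = 784 ≡ 43 (mod 57)
  41^8 ≡ 43² = 1849 ≡ 25 (mod 57)
  41^16 ≡ 25² = 625 ≡ 55 (mod 57)
  41^32 ≡ 55² = 3025 ≡ 4 (mod 57)
  41^64 ≡ 4² = 16 ≡ 16 (mod 57)
71 = 64 + 4 + 2 + 1, so 41^71 = 41^64 × 41^4 × 41^2 × 41^1 ≡ 16 × 43 × 28 × 41 (mod 57)
Multiplying step by step:
  16 × 43 = 688 ≡ 4 (mod 57)
  4 × 28 = 112 ≡ 55 (mod 57)
  55 × 41 = 2255 ≡ 32 (mod 57)
Result: 41^71 ≡ 32 (mod 57)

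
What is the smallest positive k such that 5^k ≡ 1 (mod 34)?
Powers of 5 mod 34: 5^1≡5, 5^2≡25, 5^3≡23, 5^4≡13, 5^5≡31, 5^6≡19, 5^7≡27, 5^8≡33, 5^9≡29, 5^10≡9, 5^11≡11, 5^12≡21, 5^13≡3, 5^14≡15, 5^15≡7, 5^16≡1. Order = 16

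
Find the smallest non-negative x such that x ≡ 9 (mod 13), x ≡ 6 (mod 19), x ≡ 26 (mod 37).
7796

Using the Chinese Remainder Theorem:
M = product of moduli = 9139
For equation 1: M_1 = 703, 703 ≡ 1 (mod 13), inverse of 703 mod 13 is 1 (check: 1 × 1 = 1 ≡ 1 (mod 13))
For equation 2: M_2 = 481, 481 ≡ 6 (mod 19), inverse of 481 mod 19 is 16 (check: 6 × 16 = 96 ≡ 1 (mod 19))
For equation 3: M_3 = 247, 247 ≡ 25 (mod 37), inverse of 247 mod 37 is 3 (check: 25 × 3 = 75 ≡ 1 (mod 37))
Combine: x ≡ Σ r_i×M_i×(M_i⁻¹ mod m_i) = 9×703×1 + 6×481×16 + 26×247×3 = 6327 + 46176 + 19266 = 71769
71769 mod 9139 = 7796
x ≡ 7796 (mod 9139)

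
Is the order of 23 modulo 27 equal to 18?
Yes, ord_27(23) = 18.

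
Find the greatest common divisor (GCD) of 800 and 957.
1

Using the Euclidean algorithm:
800 = 0 × 957 + 800
957 = 1 × 800 + 157
800 = 5 × 157 + 15
157 = 10 × 15 + 7
15 = 2 × 7 + 1
7 = 7 × 1 + 0

GCD(800, 957) = 1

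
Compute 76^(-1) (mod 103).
61

Using Extended Euclidean Algorithm:
gcd(76, 103) = 1
Bezout coefficients: 76 × -42 + 103 × 31 = 1
So 76 × -42 ≡ 1 (mod 103)
The inverse is -42 mod 103 = 61
Verification: 76 × 61 = 4636 = 45 × 103 + 1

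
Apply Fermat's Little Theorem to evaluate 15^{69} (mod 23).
17

By Fermat's Little Theorem, a^(p-1) ≡ 1 (mod p) for prime p and gcd(a, p) = 1
Here p = 23, so 15^22 ≡ 1 (mod 23)
We can reduce the exponent: 69 mod 22 = 3
So 15^69 ≡ 15^3 (mod 23)
Computing: 15^3 mod 23 = 17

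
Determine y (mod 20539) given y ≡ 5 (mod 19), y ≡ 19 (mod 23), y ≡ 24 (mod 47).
6275

Using the Chinese Remainder Theorem:
M = product of moduli = 20539
For equation 1: M_1 = 1081, 1081 ≡ 17 (mod 19), inverse of 1081 mod 19 is 9 (check: 17 × 9 = 153 ≡ 1 (mod 19))
For equation 2: M_2 = 893, 893 ≡ 19 (mod 23), inverse of 893 mod 23 is 17 (check: 19 × 17 = 323 ≡ 1 (mod 23))
For equation 3: M_3 = 437, 437 ≡ 14 (mod 47), inverse of 437 mod 47 is 37 (check: 14 × 37 = 518 ≡ 1 (mod 47))
Combine: y ≡ Σ r_i×M_i×(M_i⁻¹ mod m_i) = 5×1081×9 + 19×893×17 + 24×437×37 = 48645 + 288439 + 388056 = 725140
725140 mod 20539 = 6275
y ≡ 6275 (mod 20539)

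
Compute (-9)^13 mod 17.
Using repeated squaring. (-9) ≡ 8 (mod 17). 13 = 8 + 4 + 1 (binary 1101). Repeated squaring mod 17: 8^1 ≡ 8; 8^2 ≡ 8² = 64 ≡ 13; 8^4 ≡ 13² = 169 ≡ 16; 8^8 ≡ 16² = 256 ≡ 1. Multiply: (-9)^13 ≡ 8^8 × 8^4 × 8^1 ≡ 1 × 16 × 8 (mod 17): 1 × 16 = 16 ≡ 16; 16 × 8 = 128 ≡ 9. So (-9)^13 ≡ 9 (mod 17).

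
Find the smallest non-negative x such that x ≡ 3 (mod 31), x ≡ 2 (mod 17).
189

Using the Chinese Remainder Theorem:
M = product of moduli = 527
For equation 1: M_1 = 17, 17 ≡ 17 (mod 31), inverse of 17 mod 31 is 11 (check: 17 × 11 = 187 ≡ 1 (mod 31))
For equation 2: M_2 = 31, 31 ≡ 14 (mod 17), inverse of 31 mod 17 is 11 (check: 14 × 11 = 154 ≡ 1 (mod 17))
Combine: x ≡ Σ r_i×M_i×(M_i⁻¹ mod m_i) = 3×17×11 + 2×31×11 = 561 + 682 = 1243
1243 mod 527 = 189
x ≡ 189 (mod 527)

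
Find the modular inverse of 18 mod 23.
18^(-1) ≡ 9 (mod 23). Verification: 18 × 9 = 162 ≡ 1 (mod 23)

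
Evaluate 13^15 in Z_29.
Using repeated squaring. 15 = 8 + 4 + 2 + 1 (binary 1111). Repeated squaring mod 29: 13^1 ≡ 13; 13^2 ≡ 13² = 169 ≡ 24; 13^4 ≡ 24² = 576 ≡ 25; 13^8 ≡ 25² = 625 ≡ 16. Multiply: 13^15 = 13^8 × 13^4 × 13^2 × 13^1 ≡ 16 × 25 × 24 × 13 (mod 29): 16 × 25 = 400 ≡ 23; 23 × 24 = 552 ≡ 1; 1 × 13 = 13 ≡ 13. So 13^15 ≡ 13 (mod 29).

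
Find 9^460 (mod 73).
Using Fermat: 9^{72} ≡ 1 (mod 73). 460 ≡ 28 (mod 72). So 9^{460} ≡ 9^{28} ≡ 64 (mod 73)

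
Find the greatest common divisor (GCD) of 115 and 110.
5

Using the Euclidean algorithm:
115 = 1 × 110 + 5
110 = 22 × 5 + 0

GCD(115, 110) = 5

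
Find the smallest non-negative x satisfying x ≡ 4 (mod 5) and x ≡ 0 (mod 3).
M = 5 × 3 = 15. M₁ = 3, y₁ ≡ 2 (mod 5). M₂ = 5, y₂ ≡ 2 (mod 3). x = 4×3×2 + 0×5×2 ≡ 9 (mod 15)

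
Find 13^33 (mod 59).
Using repeated squaring. 33 = 32 + 1 (binary 100001). Repeated squaring mod 59: 13^1 ≡ 13; 13^2 ≡ 13² = 169 ≡ 51; 13^4 ≡ 51² = 2601 ≡ 5; 13^8 ≡ 5² = 25 ≡ 25; 13^16 ≡ 25² = 625 ≡ 35; 13^32 ≡ 35² = 1225 ≡ 45. Multiply: 13^33 = 13^32 × 13^1 ≡ 45 × 13 (mod 59): 45 × 13 = 585 ≡ 54. So 13^33 ≡ 54 (mod 59).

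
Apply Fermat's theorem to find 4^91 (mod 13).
By Fermat: 4^{12} ≡ 1 (mod 13). 91 = 7×12 + 7. So 4^{91} ≡ 4^{7} ≡ 4 (mod 13)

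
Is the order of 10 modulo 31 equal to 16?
No, the actual order is 15, not 16.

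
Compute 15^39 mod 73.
Using repeated squaring. 39 = 32 + 4 + 2 + 1 (binary 100111). Repeated squaring mod 73: 15^1 ≡ 15; 15^2 ≡ 15² = 225 ≡ 6; 15^4 ≡ 6² = 36 ≡ 36; 15^8 ≡ 36² = 1296 ≡ 55; 15^16 ≡ 55² = 3025 ≡ 32; 15^32 ≡ 32² = 1024 ≡ 2. Multiply: 15^39 = 15^32 × 15^4 × 15^2 × 15^1 ≡ 2 × 36 × 6 × 15 (mod 73): 2 × 36 = 72 ≡ 72; 72 × 6 = 432 ≡ 67; 67 × 15 = 1005 ≡ 56. So 15^39 ≡ 56 (mod 73).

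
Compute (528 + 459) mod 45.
42

(528 + 459) = 987
987 mod 45 = 42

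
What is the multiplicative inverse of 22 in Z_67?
22^(-1) ≡ 64 (mod 67). Verification: 22 × 64 = 1408 ≡ 1 (mod 67)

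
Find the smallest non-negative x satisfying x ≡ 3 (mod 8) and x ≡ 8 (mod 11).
M = 8 × 11 = 88. M₁ = 11, y₁ ≡ 3 (mod 8). M₂ = 8, y₂ ≡ 7 (mod 11). x = 3×11×3 + 8×8×7 ≡ 19 (mod 88)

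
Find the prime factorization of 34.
2 × 17

Divide by primes starting from smallest:
34 ÷ 2 = 17
17 ÷ 17 = 1

34 = 2 × 17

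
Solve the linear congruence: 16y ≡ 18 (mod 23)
4

Since gcd(16, 23) = 1 divides 18, a solution exists.
Multiply both sides by the inverse of 16 mod 23:
  16^(-1) mod 23 = 13
  x ≡ 13 × 18 ≡ 234 ≡ 4 (mod 23)
Verification: 16 × 4 = 64 = 2 × 23 + 18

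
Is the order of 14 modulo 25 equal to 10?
Yes, ord_25(14) = 10.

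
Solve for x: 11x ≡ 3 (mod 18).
15

Since gcd(11, 18) = 1 divides 3, a solution exists.
Multiply both sides by the inverse of 11 mod 18:
  11^(-1) mod 18 = 5
  x ≡ 5 × 3 ≡ 15 ≡ 15 (mod 18)
Verification: 11 × 15 = 165 = 9 × 18 + 3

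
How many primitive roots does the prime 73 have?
Number of primitive roots mod 73 = φ(72) = 24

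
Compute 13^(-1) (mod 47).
29

Using Extended Euclidean Algorithm:
gcd(13, 47) = 1
Bezout coefficients: 13 × -18 + 47 × 5 = 1
So 13 × -18 ≡ 1 (mod 47)
The inverse is -18 mod 47 = 29
Verification: 13 × 29 = 377 = 8 × 47 + 1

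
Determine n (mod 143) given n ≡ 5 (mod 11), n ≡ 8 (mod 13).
60

Using the Chinese Remainder Theorem:
M = product of moduli = 143
For equation 1: M_1 = 13, 13 ≡ 2 (mod 11), inverse of 13 mod 11 is 6 (check: 2 × 6 = 12 ≡ 1 (mod 11))
For equation 2: M_2 = 11, 11 ≡ 11 (mod 13), inverse of 11 mod 13 is 6 (check: 11 × 6 = 66 ≡ 1 (mod 13))
Combine: n ≡ Σ r_i×M_i×(M_i⁻¹ mod m_i) = 5×13×6 + 8×11×6 = 390 + 528 = 918
918 mod 143 = 60
n ≡ 60 (mod 143)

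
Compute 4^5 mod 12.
5 = 4 + 1 (binary 101). Repeated squaring mod 12: 4^1 ≡ 4; 4^2 ≡ 4² = 16 ≡ 4; 4^4 ≡ 4² = 16 ≡ 4. Multiply: 4^5 = 4^4 × 4^1 ≡ 4 × 4 (mod 12): 4 × 4 = 16 ≡ 4. So 4^5 ≡ 4 (mod 12).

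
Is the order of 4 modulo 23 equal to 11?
Yes, ord_23(4) = 11.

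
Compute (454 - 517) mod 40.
17

(454 - 517) = -63
-63 mod 40 = 17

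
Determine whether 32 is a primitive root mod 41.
p - 1 = 40 has prime divisors 2, 5. Check 32^(40/q) mod 41 for each: 32^(40/2) = 32^20 ≡ 1, 32^(40/5) = 32^8 ≡ 1 (mod 41). Since 32^20 ≡ 1 (mod 41), the order of 32 divides 20 (in fact the order is 4) ≠ 40, so it is not a primitive root.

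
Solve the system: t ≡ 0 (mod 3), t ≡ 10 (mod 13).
M = 3 × 13 = 39. M₁ = 13, y₁ ≡ 1 (mod 3). M₂ = 3, y₂ ≡ 9 (mod 13). t = 0×13×1 + 10×3×9 ≡ 36 (mod 39)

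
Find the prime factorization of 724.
2^2 × 181

Divide by primes starting from smallest:
724 ÷ 2 = 362
362 ÷ 2 = 181
181 ÷ 181 = 1

724 = 2^2 × 181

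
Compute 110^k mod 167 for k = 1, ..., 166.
g^1, g^2, ..., g^{166} mod 167: {110, 76, 10, 98, 92, 100, 145, 85, 165, 114, 15, 147, 138, 150, 134, 44, 164, 4, 106, 137, 40, 58, 34, 66, 79, 6, 159, 122, 60, 87, 51, 99, 35, 9, 155, 16, 90, 47, 160, 65, 136, 97, 149, 24, 135, 154, 73, 14, 37, 62, 140, 36, 119, 64, 26, 21, 139, 93, 43, 54, 95, 96, 39, 115, 125, 56, 148, 81, 59, 144, 142, 89, 104, 84, 55, 38, 5, 49, 46, 50, 156, 126, 166, 57, 91, 157, 69, 75, 67, 22, 82, 2, 53, 152, 20, 29, 17, 33, 123, 3, 163, 61, 30, 127, 109, 133, 101, 88, 161, 8, 45, 107, 80, 116, 68, 132, 158, 12, 151, 77, 120, 7, 102, 31, 70, 18, 143, 32, 13, 94, 153, 130, 105, 27, 131, 48, 103, 141, 146, 28, 74, 124, 113, 72, 71, 128, 52, 42, 111, 19, 86, 108, 23, 25, 78, 63, 83, 112, 129, 162, 118, 121, 117, 11, 41, 1}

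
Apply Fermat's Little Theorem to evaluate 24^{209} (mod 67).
1

By Fermat's Little Theorem, a^(p-1) ≡ 1 (mod p) for prime p and gcd(a, p) = 1
Here p = 67, so 24^66 ≡ 1 (mod 67)
We can reduce the exponent: 209 mod 66 = 11
So 24^209 ≡ 24^11 (mod 67)
Computing: 24^11 mod 67 = 1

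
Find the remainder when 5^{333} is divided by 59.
By Fermat: 5^{58} ≡ 1 (mod 59). 333 = 5×58 + 43. So 5^{333} ≡ 5^{43} ≡ 22 (mod 59)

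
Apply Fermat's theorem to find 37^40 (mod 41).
By Fermat's Little Theorem, 37^{40} ≡ 1 (mod 41) since 41 is prime and gcd(37, 41) = 1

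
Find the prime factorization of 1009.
1009

Divide by primes starting from smallest:
1009 ÷ 1009 = 1

1009 = 1009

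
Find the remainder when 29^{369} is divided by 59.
By Fermat: 29^{58} ≡ 1 (mod 59). 369 = 6×58 + 21. So 29^{369} ≡ 29^{21} ≡ 20 (mod 59)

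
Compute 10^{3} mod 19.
12

Using successive squaring:
Binary expansion of 3: 11
Powers of 10 mod 19 (each is the square of the previous):
  10^1 ≡ 10 (mod 19)
  10^2 ≡ 10² = 100 ≡ 5 (mod 19)
3 = 2 + 1, so 10^3 = 10^2 × 10^1 ≡ 5 × 10 (mod 19)
Multiplying step by step:
  5 × 10 = 50 ≡ 12 (mod 19)
Result: 10^3 ≡ 12 (mod 19)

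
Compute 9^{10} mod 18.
9

Using successive squaring:
Binary expansion of 10: 1010
Powers of 9 mod 18 (each is the square of the previous):
  9^1 ≡ 9 (mod 18)
  9^2 ≡ 9² = 81 ≡ 9 (mod 18)
  9^4 ≡ 9² = 81 ≡ 9 (mod 18)
  9^8 ≡ 9² = 81 ≡ 9 (mod 18)
10 = 8 + 2, so 9^10 = 9^8 × 9^2 ≡ 9 × 9 (mod 18)
Multiplying step by step:
  9 × 9 = 81 ≡ 9 (mod 18)
Result: 9^10 ≡ 9 (mod 18)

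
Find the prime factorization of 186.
2 × 3 × 31

Divide by primes starting from smallest:
186 ÷ 2 = 93
93 ÷ 3 = 31
31 ÷ 31 = 1

186 = 2 × 3 × 31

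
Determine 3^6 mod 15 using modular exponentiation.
6 = 4 + 2 (binary 110). Repeated squaring mod 15: 3^1 ≡ 3; 3^2 ≡ 3² = 9 ≡ 9; 3^4 ≡ 9² = 81 ≡ 6. Multiply: 3^6 = 3^4 × 3^2 ≡ 6 × 9 (mod 15): 6 × 9 = 54 ≡ 9. So 3^6 ≡ 9 (mod 15).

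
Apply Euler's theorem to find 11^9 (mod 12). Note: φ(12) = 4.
By Euler: 11^{4} ≡ 1 (mod 12) since gcd(11, 12) = 1. 9 = 2×4 + 1. So 11^{9} ≡ 11^{1} ≡ 11 (mod 12)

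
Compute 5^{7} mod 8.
5

Using successive squaring:
Binary expansion of 7: 111
Powers of 5 mod 8 (each is the square of the previous):
  5^1 ≡ 5 (mod 8)
  5^2 ≡ 5² = 25 ≡ 1 (mod 8)
  5^4 ≡ 1² = 1 ≡ 1 (mod 8)
7 = 4 + 2 + 1, so 5^7 = 5^4 × 5^2 × 5^1 ≡ 1 × 1 × 5 (mod 8)
Multiplying step by step:
  1 × 1 = 1 ≡ 1 (mod 8)
  1 × 5 = 5 ≡ 5 (mod 8)
Result: 5^7 ≡ 5 (mod 8)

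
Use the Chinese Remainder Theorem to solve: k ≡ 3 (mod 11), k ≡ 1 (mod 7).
36

Using the Chinese Remainder Theorem:
M = product of moduli = 77
For equation 1: M_1 = 7, 7 ≡ 7 (mod 11), inverse of 7 mod 11 is 8 (check: 7 × 8 = 56 ≡ 1 (mod 11))
For equation 2: M_2 = 11, 11 ≡ 4 (mod 7), inverse of 11 mod 7 is 2 (check: 4 × 2 = 8 ≡ 1 (mod 7))
Combine: k ≡ Σ r_i×M_i×(M_i⁻¹ mod m_i) = 3×7×8 + 1×11×2 = 168 + 22 = 190
190 mod 77 = 36
k ≡ 36 (mod 77)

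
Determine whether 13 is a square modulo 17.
By Euler's criterion: 13^{8} ≡ 1 (mod 17). Since this equals 1, 13 is a QR.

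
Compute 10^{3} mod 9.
1

Using successive squaring:
Binary expansion of 3: 11
Powers of 10 mod 9 (each is the square of the previous):
  10^1 ≡ 1 (mod 9)
  10^2 ≡ 1² = 1 ≡ 1 (mod 9)
3 = 2 + 1, so 10^3 = 10^2 × 10^1 ≡ 1 × 1 (mod 9)
Multiplying step by step:
  1 × 1 = 1 ≡ 1 (mod 9)
Result: 10^3 ≡ 1 (mod 9)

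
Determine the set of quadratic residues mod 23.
QRs mod 23: {1, 2, 3, 4, 6, 8, 9, 12, 13, 16, 18}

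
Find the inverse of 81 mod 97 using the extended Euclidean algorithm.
Extended GCD: 81(6) + 97(-5) = 1. So 81^(-1) ≡ 6 ≡ 6 (mod 97). Verify: 81 × 6 = 486 ≡ 1 (mod 97)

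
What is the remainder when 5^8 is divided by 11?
8 = 8 (binary 1000). Repeated squaring mod 11: 5^1 ≡ 5; 5^2 ≡ 5² = 25 ≡ 3; 5^4 ≡ 3² = 9 ≡ 9; 5^8 ≡ 9² = 81 ≡ 4. So 5^8 ≡ 4 (mod 11).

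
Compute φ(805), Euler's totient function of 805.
528

Prime factorization: 805 = 5 × 7 × 23
Using the formula φ(n) = n × Π(1 - 1/p) for each prime factor p:
φ(805) = 805 × (1 - 1/5) × (1 - 1/7) × (1 - 1/23)
φ(805) = 528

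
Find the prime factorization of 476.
2^2 × 7 × 17

Divide by primes starting from smallest:
476 ÷ 2 = 238
238 ÷ 2 = 119
119 ÷ 7 = 17
17 ÷ 17 = 1

476 = 2^2 × 7 × 17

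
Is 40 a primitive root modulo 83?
No

To verify, check if 40^(82/q) ≢ 1 (mod 83) for each prime divisor q of 82
Divisors of 82 = 82: [1, 2, 41, 82]
  40^(82/41) = 40^2 ≡ 23 (mod 83)
  40^(82/2) = 40^41 ≡ 1 (mod 83)
Conclusion: 40 is not a primitive root modulo 83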